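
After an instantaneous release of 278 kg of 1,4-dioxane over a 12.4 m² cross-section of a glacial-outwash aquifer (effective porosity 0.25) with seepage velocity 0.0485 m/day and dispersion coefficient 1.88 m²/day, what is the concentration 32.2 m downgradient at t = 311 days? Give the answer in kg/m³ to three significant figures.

0.923 kg/m³

For an instantaneous plane source, C(x,t) = M/(n_e·A·√(4πDt)) · exp(−(x−vt)²/(4Dt)), with n_e·A the pore (flow) area.
Plume center vt = 0.0485 × 311 = 15.0835 m, so the well at 32.2 m is 17.1165 m downgradient of the peak.
√(4πDt) = 85.72 m, giving peak height M/(n_e·A·√(4πDt)) = 278/(0.25 × 12.4 × 85.72) = 1.046 kg/m³.
(x−vt)²/(4Dt) = (17.1165)²/(4 × 1.88 × 311) = 0.1253; exp(−0.1253) = 0.8822.
C = 1.046 × 0.8822 = 0.923 kg/m³.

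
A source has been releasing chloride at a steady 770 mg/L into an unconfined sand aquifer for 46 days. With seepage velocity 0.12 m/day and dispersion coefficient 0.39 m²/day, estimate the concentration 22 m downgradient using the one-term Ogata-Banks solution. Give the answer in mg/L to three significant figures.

2.29 mg/L

For a continuous step input, C/C₀ ≈ ½·erfc((x−vt)/(2√(Dt))).
vt = 0.12 × 46 = 5.52 m and 2√(Dt) = 2√(0.39 × 46) = 8.471 m.
Argument (x−vt)/(2√(Dt)) = (22 − 5.52)/8.471 = 1.945; ½·erfc(1.945) = 0.002974.
C = 770 × 0.002974 = 2.29 mg/L.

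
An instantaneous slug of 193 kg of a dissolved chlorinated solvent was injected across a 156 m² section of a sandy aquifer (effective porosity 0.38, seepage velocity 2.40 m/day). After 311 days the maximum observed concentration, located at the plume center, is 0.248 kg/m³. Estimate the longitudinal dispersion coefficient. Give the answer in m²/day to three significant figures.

0.0441 m²/day

At the plume center C_max = M/(n_e·A·√(4πDt)), so D = M²/(4πt·(n_e·A·C_max)²).
n_e·A·C_max = 0.38 × 156 × 0.248 = 14.70 kg/m.
D = 193²/(4π × 311 × 14.70²) = 0.0441 m²/day.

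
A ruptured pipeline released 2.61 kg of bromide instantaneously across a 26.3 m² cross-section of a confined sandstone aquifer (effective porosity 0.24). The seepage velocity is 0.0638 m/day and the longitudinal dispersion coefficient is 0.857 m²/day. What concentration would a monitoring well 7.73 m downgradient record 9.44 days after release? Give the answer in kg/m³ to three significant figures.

0.00853 kg/m³

For an instantaneous plane source, C(x,t) = M/(n_e·A·√(4πDt)) · exp(−(x−vt)²/(4Dt)), with n_e·A the pore (flow) area.
Plume center vt = 0.0638 × 9.44 = 0.602272 m, so the well at 7.73 m is 7.127728 m downgradient of the peak.
√(4πDt) = 10.08 m, giving peak height M/(n_e·A·√(4πDt)) = 2.61/(0.24 × 26.3 × 10.08) = 0.04102 kg/m³.
(x−vt)²/(4Dt) = (7.127728)²/(4 × 0.857 × 9.44) = 1.570; exp(−1.570) = 0.2080.
C = 0.04102 × 0.2080 = 0.00853 kg/m³.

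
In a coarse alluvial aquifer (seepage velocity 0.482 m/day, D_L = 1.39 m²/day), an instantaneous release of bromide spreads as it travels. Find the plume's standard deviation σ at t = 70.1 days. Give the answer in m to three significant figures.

14.0 m

Dispersive spreading gives a Gaussian with σ² = 2Dt; advection only shifts the center.
σ = √(2 × 1.39 × 70.1) = 14.0 m.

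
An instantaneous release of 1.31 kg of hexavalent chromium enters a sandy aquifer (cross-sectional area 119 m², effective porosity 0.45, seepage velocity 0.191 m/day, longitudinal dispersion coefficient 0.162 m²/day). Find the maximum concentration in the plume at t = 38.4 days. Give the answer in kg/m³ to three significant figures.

0.00277 kg/m³

The peak of an instantaneous 1D plume sits at x = vt; there the Gaussian factor is 1 and C_max = M/(n_e·A·√(4πDt)), where n_e·A is the pore area the mass is dissolved in.
√(4πDt) = √(4π × 0.162 × 38.4) = 8.842 m, so C_max = 1.31/(0.45 × 119 × 8.842) = 0.00277 kg/m³.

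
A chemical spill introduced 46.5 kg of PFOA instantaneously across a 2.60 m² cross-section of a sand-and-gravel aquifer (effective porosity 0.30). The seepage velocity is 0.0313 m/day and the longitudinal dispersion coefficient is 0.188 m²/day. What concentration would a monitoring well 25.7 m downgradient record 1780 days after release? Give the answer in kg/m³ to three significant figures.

For an instantaneous plane source, C(x,t) = M/(n_e·A·√(4πDt)) · exp(−(x−vt)²/(4Dt)), with n_e·A the pore (flow) area.
Plume center vt = 0.0313 × 1780 = 55.714 m, so the well at 25.7 m is 30.014 m upgradient of the peak.
√(4πDt) = 64.85 m, giving peak height M/(n_e·A·√(4πDt)) = 46.5/(0.30 × 2.60 × 64.85) = 0.9193 kg/m³.
(x−vt)²/(4Dt) = (-30.014)²/(4 × 0.188 × 1780) = 0.6730; exp(−0.6730) = 0.5102.
C = 0.9193 × 0.5102 = 0.469 kg/m³.

0.469 kg/m³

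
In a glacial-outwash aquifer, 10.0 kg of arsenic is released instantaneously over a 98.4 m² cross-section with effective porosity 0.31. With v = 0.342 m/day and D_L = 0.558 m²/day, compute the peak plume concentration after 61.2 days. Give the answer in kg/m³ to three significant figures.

The peak of an instantaneous 1D plume sits at x = vt; there the Gaussian factor is 1 and C_max = M/(n_e·A·√(4πDt)), where n_e·A is the pore area the mass is dissolved in.
√(4πDt) = √(4π × 0.558 × 61.2) = 20.72 m, so C_max = 10.0/(0.31 × 98.4 × 20.72) = 0.0158 kg/m³.

0.0158 kg/m³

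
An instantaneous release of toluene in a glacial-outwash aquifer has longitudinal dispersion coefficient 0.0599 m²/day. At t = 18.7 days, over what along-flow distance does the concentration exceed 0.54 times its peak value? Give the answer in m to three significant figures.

3.32 m

The plume is Gaussian with σ = √(2Dt) = √(2 × 0.0599 × 18.7) = 1.497 m.
C/C_peak = exp(−Δx²/(2σ²)) = 0.54 ⇒ Δx = σ·√(−2 ln 0.54) = 1.497 × 1.110 = 1.662 m.
Width = 2Δx = 3.32 m.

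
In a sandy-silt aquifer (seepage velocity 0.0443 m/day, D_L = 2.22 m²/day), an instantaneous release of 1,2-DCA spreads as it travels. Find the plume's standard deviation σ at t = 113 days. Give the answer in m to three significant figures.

Dispersive spreading gives a Gaussian with σ² = 2Dt; advection only shifts the center.
σ = √(2 × 2.22 × 113) = 22.4 m.

22.4 m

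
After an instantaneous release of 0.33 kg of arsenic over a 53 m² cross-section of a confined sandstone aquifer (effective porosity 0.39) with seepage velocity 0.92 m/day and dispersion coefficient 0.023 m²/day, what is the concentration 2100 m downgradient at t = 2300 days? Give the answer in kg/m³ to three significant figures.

For an instantaneous plane source, C(x,t) = M/(n_e·A·√(4πDt)) · exp(−(x−vt)²/(4Dt)), with n_e·A the pore (flow) area.
Plume center vt = 0.92 × 2300 = 2116 m, so the well at 2100 m is 16 m upgradient of the peak.
√(4πDt) = 25.78 m, giving peak height M/(n_e·A·√(4πDt)) = 0.33/(0.39 × 53 × 25.78) = 0.0006193 kg/m³.
(x−vt)²/(4Dt) = (-16)²/(4 × 0.023 × 2300) = 1.210; exp(−1.210) = 0.2982.
C = 0.0006193 × 0.2982 = 0.000185 kg/m³.

0.000185 kg/m³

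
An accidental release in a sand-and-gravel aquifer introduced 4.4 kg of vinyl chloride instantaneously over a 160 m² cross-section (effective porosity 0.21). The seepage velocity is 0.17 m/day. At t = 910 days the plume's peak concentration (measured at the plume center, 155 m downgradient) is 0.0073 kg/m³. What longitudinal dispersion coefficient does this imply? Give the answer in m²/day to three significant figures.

At the plume center C_max = M/(n_e·A·√(4πDt)), so D = M²/(4πt·(n_e·A·C_max)²).
n_e·A·C_max = 0.21 × 160 × 0.0073 = 0.2453 kg/m.
D = 4.4²/(4π × 910 × 0.2453²) = 0.0281 m²/day.

0.0281 m²/day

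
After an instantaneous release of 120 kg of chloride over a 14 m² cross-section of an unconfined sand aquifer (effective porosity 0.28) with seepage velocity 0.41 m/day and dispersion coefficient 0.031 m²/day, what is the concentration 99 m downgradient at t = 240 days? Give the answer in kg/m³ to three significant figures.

For an instantaneous plane source, C(x,t) = M/(n_e·A·√(4πDt)) · exp(−(x−vt)²/(4Dt)), with n_e·A the pore (flow) area.
Plume center vt = 0.41 × 240 = 98.4 m, so the well at 99 m is 0.6 m downgradient of the peak.
√(4πDt) = 9.669 m, giving peak height M/(n_e·A·√(4πDt)) = 120/(0.28 × 14 × 9.669) = 3.166 kg/m³.
(x−vt)²/(4Dt) = (0.6)²/(4 × 0.031 × 240) = 0.01210; exp(−0.01210) = 0.9880.
C = 3.166 × 0.9880 = 3.13 kg/m³.

3.13 kg/m³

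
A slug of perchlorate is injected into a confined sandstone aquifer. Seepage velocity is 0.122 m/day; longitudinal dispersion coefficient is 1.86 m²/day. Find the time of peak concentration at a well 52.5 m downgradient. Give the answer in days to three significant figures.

For the 1D instantaneous-source solution, setting ∂C/∂t = 0 at fixed x gives v²t² + 2Dt − x² = 0, so t = (√(D² + v²x²) − D)/v².
√(D² + v²x²) = √(1.86² + 0.122² × 52.5²) = 6.670; v² = 0.014884.
t = (6.670 − 1.86)/0.014884 = 323 days (vs. the pure-advection estimate x/v = 430 d).

323 days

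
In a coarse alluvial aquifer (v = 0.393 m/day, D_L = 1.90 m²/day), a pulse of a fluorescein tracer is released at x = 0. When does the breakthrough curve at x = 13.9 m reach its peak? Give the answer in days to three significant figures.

For the 1D instantaneous-source solution, setting ∂C/∂t = 0 at fixed x gives v²t² + 2Dt − x² = 0, so t = (√(D² + v²x²) − D)/v².
√(D² + v²x²) = √(1.90² + 0.393² × 13.9²) = 5.784; v² = 0.154449.
t = (5.784 − 1.90)/0.154449 = 25.1 days (vs. the pure-advection estimate x/v = 35.4 d).

25.1 days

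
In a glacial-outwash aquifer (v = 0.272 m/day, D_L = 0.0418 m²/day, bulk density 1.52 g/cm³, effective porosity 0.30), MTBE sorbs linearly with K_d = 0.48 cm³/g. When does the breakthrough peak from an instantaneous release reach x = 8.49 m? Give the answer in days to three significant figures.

Retardation factor R = 1 + ρ_b·K_d/n = 1 + 1.52 × 0.48/0.30 = 3.432.
Sorption retards both mechanisms: v_R = v/R = 0.07925 m/day, D_R = D/R = 0.01218 m²/day.
Peak time from v_R²t² + 2D_R t − x² = 0: t = (√(D_R² + v_R²x²) − D_R)/v_R².
√(D_R² + v_R²x²) = √(0.01218² + 0.07925² × 8.49²) = 0.6729; v_R² = 0.006281.
t = (0.6729 − 0.01218)/0.006281 = 105 days.

105 days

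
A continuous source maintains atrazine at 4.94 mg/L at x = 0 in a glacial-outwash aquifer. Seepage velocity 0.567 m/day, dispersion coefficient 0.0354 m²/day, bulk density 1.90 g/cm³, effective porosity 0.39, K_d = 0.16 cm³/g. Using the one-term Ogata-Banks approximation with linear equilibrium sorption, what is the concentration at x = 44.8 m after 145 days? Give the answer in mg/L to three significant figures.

Retardation factor R = 1 + ρ_b·K_d/n = 1 + 1.90 × 0.16/0.39 = 1.779.
Sorption retards both mechanisms: v_R = v/R = 0.3187 m/day, D_R = D/R = 0.01990 m²/day.
v_R·t = 0.3187 × 145 = 46.2115 m; 2√(D_R t) = 3.397 m; argument = (44.8 − 46.2115)/3.397 = -0.4155.
C = C₀ × ½·erfc(-0.4155) = 4.94 × 0.7216 = 3.56 mg/L.

3.56 mg/L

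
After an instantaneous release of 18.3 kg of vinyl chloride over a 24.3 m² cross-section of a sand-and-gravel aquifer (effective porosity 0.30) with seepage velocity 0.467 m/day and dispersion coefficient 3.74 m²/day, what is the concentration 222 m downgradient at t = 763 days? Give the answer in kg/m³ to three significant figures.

0.00273 kg/m³

For an instantaneous plane source, C(x,t) = M/(n_e·A·√(4πDt)) · exp(−(x−vt)²/(4Dt)), with n_e·A the pore (flow) area.
Plume center vt = 0.467 × 763 = 356.321 m, so the well at 222 m is 134.321 m upgradient of the peak.
√(4πDt) = 189.4 m, giving peak height M/(n_e·A·√(4πDt)) = 18.3/(0.30 × 24.3 × 189.4) = 0.01325 kg/m³.
(x−vt)²/(4Dt) = (-134.321)²/(4 × 3.74 × 763) = 1.581; exp(−1.581) = 0.2058.
C = 0.01325 × 0.2058 = 0.00273 kg/m³.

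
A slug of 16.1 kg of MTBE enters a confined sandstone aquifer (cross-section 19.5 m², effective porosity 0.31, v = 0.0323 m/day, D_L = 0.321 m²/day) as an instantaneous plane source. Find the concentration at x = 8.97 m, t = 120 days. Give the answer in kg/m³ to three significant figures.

For an instantaneous plane source, C(x,t) = M/(n_e·A·√(4πDt)) · exp(−(x−vt)²/(4Dt)), with n_e·A the pore (flow) area.
Plume center vt = 0.0323 × 120 = 3.876 m, so the well at 8.97 m is 5.094 m downgradient of the peak.
√(4πDt) = 22.00 m, giving peak height M/(n_e·A·√(4πDt)) = 16.1/(0.31 × 19.5 × 22.00) = 0.1211 kg/m³.
(x−vt)²/(4Dt) = (5.094)²/(4 × 0.321 × 120) = 0.1684; exp(−0.1684) = 0.8450.
C = 0.1211 × 0.8450 = 0.102 kg/m³.

0.102 kg/m³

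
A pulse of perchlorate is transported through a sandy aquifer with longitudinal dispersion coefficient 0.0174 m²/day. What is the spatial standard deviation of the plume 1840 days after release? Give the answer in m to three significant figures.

Dispersive spreading gives a Gaussian with σ² = 2Dt; advection only shifts the center.
σ = √(2 × 0.0174 × 1840) = 8.00 m.

8.00 m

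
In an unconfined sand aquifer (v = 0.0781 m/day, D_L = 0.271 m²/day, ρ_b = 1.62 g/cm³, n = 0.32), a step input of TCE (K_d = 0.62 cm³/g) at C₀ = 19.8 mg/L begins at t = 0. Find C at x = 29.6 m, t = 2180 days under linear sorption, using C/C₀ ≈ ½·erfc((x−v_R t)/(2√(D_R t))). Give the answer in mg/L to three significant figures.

14.9 mg/L

Retardation factor R = 1 + ρ_b·K_d/n = 1 + 1.62 × 0.62/0.32 = 4.139.
Sorption retards both mechanisms: v_R = v/R = 0.01887 m/day, D_R = D/R = 0.06547 m²/day.
v_R·t = 0.01887 × 2180 = 41.1366 m; 2√(D_R t) = 23.89 m; argument = (29.6 − 41.1366)/23.89 = -0.4829.
C = C₀ × ½·erfc(-0.4829) = 19.8 × 0.7527 = 14.9 mg/L.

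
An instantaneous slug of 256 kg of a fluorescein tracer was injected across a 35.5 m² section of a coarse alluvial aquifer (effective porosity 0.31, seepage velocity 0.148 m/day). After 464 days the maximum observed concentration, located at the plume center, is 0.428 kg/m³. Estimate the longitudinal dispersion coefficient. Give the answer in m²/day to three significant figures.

0.507 m²/day

At the plume center C_max = M/(n_e·A·√(4πDt)), so D = M²/(4πt·(n_e·A·C_max)²).
n_e·A·C_max = 0.31 × 35.5 × 0.428 = 4.710 kg/m.
D = 256²/(4π × 464 × 4.710²) = 0.507 m²/day.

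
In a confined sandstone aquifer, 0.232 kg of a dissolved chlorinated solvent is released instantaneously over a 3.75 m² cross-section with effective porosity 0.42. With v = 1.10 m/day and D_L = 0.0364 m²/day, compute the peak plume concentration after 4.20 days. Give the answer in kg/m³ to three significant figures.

0.106 kg/m³

The peak of an instantaneous 1D plume sits at x = vt; there the Gaussian factor is 1 and C_max = M/(n_e·A·√(4πDt)), where n_e·A is the pore area the mass is dissolved in.
√(4πDt) = √(4π × 0.0364 × 4.20) = 1.386 m, so C_max = 0.232/(0.42 × 3.75 × 1.386) = 0.106 kg/m³.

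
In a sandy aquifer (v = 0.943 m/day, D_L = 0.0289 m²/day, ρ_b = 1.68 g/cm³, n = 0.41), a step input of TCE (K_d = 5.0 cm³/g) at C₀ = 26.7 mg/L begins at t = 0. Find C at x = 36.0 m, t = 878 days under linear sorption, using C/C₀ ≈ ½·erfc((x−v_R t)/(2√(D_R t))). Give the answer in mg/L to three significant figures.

25.4 mg/L

Retardation factor R = 1 + ρ_b·K_d/n = 1 + 1.68 × 5.0/0.41 = 21.49.
Sorption retards both mechanisms: v_R = v/R = 0.04388 m/day, D_R = D/R = 0.001345 m²/day.
v_R·t = 0.04388 × 878 = 38.52664 m; 2√(D_R t) = 2.173 m; argument = (36.0 − 38.52664)/2.173 = -1.163.
C = C₀ × ½·erfc(-1.163) = 26.7 × 0.9500 = 25.4 mg/L.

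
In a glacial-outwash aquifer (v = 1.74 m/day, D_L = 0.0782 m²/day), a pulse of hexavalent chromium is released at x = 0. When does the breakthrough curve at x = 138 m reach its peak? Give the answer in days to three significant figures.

For the 1D instantaneous-source solution, setting ∂C/∂t = 0 at fixed x gives v²t² + 2Dt − x² = 0, so t = (√(D² + v²x²) − D)/v².
√(D² + v²x²) = √(0.0782² + 1.74² × 138²) = 240.1; v² = 3.0276.
t = (240.1 − 0.0782)/3.0276 = 79.3 days (vs. the pure-advection estimate x/v = 79.3 d).

79.3 days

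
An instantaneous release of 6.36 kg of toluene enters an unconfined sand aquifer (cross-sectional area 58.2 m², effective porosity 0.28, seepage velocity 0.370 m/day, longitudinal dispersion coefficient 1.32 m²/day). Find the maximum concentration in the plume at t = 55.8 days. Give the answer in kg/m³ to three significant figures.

0.0128 kg/m³

The peak of an instantaneous 1D plume sits at x = vt; there the Gaussian factor is 1 and C_max = M/(n_e·A·√(4πDt)), where n_e·A is the pore area the mass is dissolved in.
√(4πDt) = √(4π × 1.32 × 55.8) = 30.42 m, so C_max = 6.36/(0.28 × 58.2 × 30.42) = 0.0128 kg/m³.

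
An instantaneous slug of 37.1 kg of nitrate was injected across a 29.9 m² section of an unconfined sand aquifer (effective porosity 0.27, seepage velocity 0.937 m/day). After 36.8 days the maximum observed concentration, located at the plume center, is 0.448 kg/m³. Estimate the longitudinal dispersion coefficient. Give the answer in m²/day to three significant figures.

0.228 m²/day

At the plume center C_max = M/(n_e·A·√(4πDt)), so D = M²/(4πt·(n_e·A·C_max)²).
n_e·A·C_max = 0.27 × 29.9 × 0.448 = 3.617 kg/m.
D = 37.1²/(4π × 36.8 × 3.617²) = 0.228 m²/day.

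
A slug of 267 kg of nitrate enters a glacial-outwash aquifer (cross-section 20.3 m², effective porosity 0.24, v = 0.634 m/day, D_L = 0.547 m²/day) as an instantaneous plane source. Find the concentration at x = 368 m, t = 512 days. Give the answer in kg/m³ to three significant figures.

0.172 kg/m³

For an instantaneous plane source, C(x,t) = M/(n_e·A·√(4πDt)) · exp(−(x−vt)²/(4Dt)), with n_e·A the pore (flow) area.
Plume center vt = 0.634 × 512 = 324.608 m, so the well at 368 m is 43.392 m downgradient of the peak.
√(4πDt) = 59.32 m, giving peak height M/(n_e·A·√(4πDt)) = 267/(0.24 × 20.3 × 59.32) = 0.9239 kg/m³.
(x−vt)²/(4Dt) = (43.392)²/(4 × 0.547 × 512) = 1.681; exp(−1.681) = 0.1862.
C = 0.9239 × 0.1862 = 0.172 kg/m³.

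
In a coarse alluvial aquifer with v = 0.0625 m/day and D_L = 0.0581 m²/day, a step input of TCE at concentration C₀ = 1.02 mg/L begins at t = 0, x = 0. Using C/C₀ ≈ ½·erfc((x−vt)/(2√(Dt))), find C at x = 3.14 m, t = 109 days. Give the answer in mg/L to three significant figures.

0.866 mg/L

For a continuous step input, C/C₀ ≈ ½·erfc((x−vt)/(2√(Dt))).
vt = 0.0625 × 109 = 6.8125 m and 2√(Dt) = 2√(0.0581 × 109) = 5.033 m.
Argument (x−vt)/(2√(Dt)) = (3.14 − 6.8125)/5.033 = -0.7297; ½·erfc(-0.7297) = 0.8490.
C = 1.02 × 0.8490 = 0.866 mg/L.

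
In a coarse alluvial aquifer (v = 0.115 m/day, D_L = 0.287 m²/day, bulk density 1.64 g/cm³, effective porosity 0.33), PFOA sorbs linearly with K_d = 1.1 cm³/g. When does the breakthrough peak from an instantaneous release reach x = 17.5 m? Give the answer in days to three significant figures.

Retardation factor R = 1 + ρ_b·K_d/n = 1 + 1.64 × 1.1/0.33 = 6.467.
Sorption retards both mechanisms: v_R = v/R = 0.01778 m/day, D_R = D/R = 0.04438 m²/day.
Peak time from v_R²t² + 2D_R t − x² = 0: t = (√(D_R² + v_R²x²) − D_R)/v_R².
√(D_R² + v_R²x²) = √(0.04438² + 0.01778² × 17.5²) = 0.3143; v_R² = 0.0003161.
t = (0.3143 − 0.04438)/0.0003161 = 854 days.

854 days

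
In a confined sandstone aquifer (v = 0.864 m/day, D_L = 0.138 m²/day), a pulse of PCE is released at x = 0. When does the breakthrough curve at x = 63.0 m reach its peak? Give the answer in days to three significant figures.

72.7 days

For the 1D instantaneous-source solution, setting ∂C/∂t = 0 at fixed x gives v²t² + 2Dt − x² = 0, so t = (√(D² + v²x²) − D)/v².
√(D² + v²x²) = √(0.138² + 0.864² × 63.0²) = 54.43; v² = 0.746496.
t = (54.43 − 0.138)/0.746496 = 72.7 days (vs. the pure-advection estimate x/v = 72.9 d).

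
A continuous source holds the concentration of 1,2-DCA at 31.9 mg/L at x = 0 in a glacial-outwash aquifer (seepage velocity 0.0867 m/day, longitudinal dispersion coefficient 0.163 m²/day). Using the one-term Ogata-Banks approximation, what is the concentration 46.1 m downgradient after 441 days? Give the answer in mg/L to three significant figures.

8.16 mg/L

For a continuous step input, C/C₀ ≈ ½·erfc((x−vt)/(2√(Dt))).
vt = 0.0867 × 441 = 38.2347 m and 2√(Dt) = 2√(0.163 × 441) = 16.96 m.
Argument (x−vt)/(2√(Dt)) = (46.1 − 38.2347)/16.96 = 0.4638; ½·erfc(0.4638) = 0.2559.
C = 31.9 × 0.2559 = 8.16 mg/L.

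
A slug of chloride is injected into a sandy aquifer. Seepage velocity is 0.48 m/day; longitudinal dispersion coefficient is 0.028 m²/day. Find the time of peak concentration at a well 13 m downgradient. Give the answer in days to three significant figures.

27.0 days

For the 1D instantaneous-source solution, setting ∂C/∂t = 0 at fixed x gives v²t² + 2Dt − x² = 0, so t = (√(D² + v²x²) − D)/v².
√(D² + v²x²) = √(0.028² + 0.48² × 13²) = 6.240; v² = 0.2304.
t = (6.240 − 0.028)/0.2304 = 27.0 days (vs. the pure-advection estimate x/v = 27.1 d).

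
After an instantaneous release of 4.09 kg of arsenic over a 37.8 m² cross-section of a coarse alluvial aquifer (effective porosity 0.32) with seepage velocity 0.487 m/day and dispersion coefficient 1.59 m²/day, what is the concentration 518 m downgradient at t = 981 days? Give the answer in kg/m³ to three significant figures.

For an instantaneous plane source, C(x,t) = M/(n_e·A·√(4πDt)) · exp(−(x−vt)²/(4Dt)), with n_e·A the pore (flow) area.
Plume center vt = 0.487 × 981 = 477.747 m, so the well at 518 m is 40.253 m downgradient of the peak.
√(4πDt) = 140.0 m, giving peak height M/(n_e·A·√(4πDt)) = 4.09/(0.32 × 37.8 × 140.0) = 0.002415 kg/m³.
(x−vt)²/(4Dt) = (40.253)²/(4 × 1.59 × 981) = 0.2597; exp(−0.2597) = 0.7713.
C = 0.002415 × 0.7713 = 0.00186 kg/m³.

0.00186 kg/m³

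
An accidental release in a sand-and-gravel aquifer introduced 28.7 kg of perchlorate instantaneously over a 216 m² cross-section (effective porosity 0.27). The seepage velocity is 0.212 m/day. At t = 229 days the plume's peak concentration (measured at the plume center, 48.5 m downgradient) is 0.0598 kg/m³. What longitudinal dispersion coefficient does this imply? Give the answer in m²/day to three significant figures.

0.0235 m²/day

At the plume center C_max = M/(n_e·A·√(4πDt)), so D = M²/(4πt·(n_e·A·C_max)²).
n_e·A·C_max = 0.27 × 216 × 0.0598 = 3.488 kg/m.
D = 28.7²/(4π × 229 × 3.488²) = 0.0235 m²/day.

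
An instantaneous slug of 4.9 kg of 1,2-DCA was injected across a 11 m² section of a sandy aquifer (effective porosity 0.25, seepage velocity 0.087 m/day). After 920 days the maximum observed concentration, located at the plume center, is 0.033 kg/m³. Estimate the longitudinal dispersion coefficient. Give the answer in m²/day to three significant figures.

At the plume center C_max = M/(n_e·A·√(4πDt)), so D = M²/(4πt·(n_e·A·C_max)²).
n_e·A·C_max = 0.25 × 11 × 0.033 = 0.09075 kg/m.
D = 4.9²/(4π × 920 × 0.09075²) = 0.252 m²/day.

0.252 m²/day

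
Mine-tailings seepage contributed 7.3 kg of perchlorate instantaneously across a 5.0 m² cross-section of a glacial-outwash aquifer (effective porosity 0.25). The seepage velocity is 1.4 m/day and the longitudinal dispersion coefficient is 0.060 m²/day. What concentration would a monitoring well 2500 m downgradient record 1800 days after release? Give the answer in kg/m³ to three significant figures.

0.0628 kg/m³

For an instantaneous plane source, C(x,t) = M/(n_e·A·√(4πDt)) · exp(−(x−vt)²/(4Dt)), with n_e·A the pore (flow) area.
Plume center vt = 1.4 × 1800 = 2520 m, so the well at 2500 m is 20 m upgradient of the peak.
√(4πDt) = 36.84 m, giving peak height M/(n_e·A·√(4πDt)) = 7.3/(0.25 × 5.0 × 36.84) = 0.1585 kg/m³.
(x−vt)²/(4Dt) = (-20)²/(4 × 0.060 × 1800) = 0.9259; exp(−0.9259) = 0.3962.
C = 0.1585 × 0.3962 = 0.0628 kg/m³.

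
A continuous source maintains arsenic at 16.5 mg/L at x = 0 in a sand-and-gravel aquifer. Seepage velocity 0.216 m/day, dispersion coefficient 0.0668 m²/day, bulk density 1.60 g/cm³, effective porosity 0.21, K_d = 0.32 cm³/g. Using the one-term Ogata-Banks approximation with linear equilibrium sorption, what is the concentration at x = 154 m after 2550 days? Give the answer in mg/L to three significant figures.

12.1 mg/L

Retardation factor R = 1 + ρ_b·K_d/n = 1 + 1.60 × 0.32/0.21 = 3.438.
Sorption retards both mechanisms: v_R = v/R = 0.06283 m/day, D_R = D/R = 0.01943 m²/day.
v_R·t = 0.06283 × 2550 = 160.2165 m; 2√(D_R t) = 14.08 m; argument = (154 − 160.2165)/14.08 = -0.4415.
C = C₀ × ½·erfc(-0.4415) = 16.5 × 0.7338 = 12.1 mg/L.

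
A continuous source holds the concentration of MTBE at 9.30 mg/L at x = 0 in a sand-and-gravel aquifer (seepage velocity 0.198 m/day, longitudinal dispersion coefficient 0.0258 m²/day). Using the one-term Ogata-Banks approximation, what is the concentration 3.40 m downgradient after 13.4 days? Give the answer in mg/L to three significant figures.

For a continuous step input, C/C₀ ≈ ½·erfc((x−vt)/(2√(Dt))).
vt = 0.198 × 13.4 = 2.6532 m and 2√(Dt) = 2√(0.0258 × 13.4) = 1.176 m.
Argument (x−vt)/(2√(Dt)) = (3.40 − 2.6532)/1.176 = 0.6350; ½·erfc(0.6350) = 0.1846.
C = 9.30 × 0.1846 = 1.72 mg/L.

1.72 mg/L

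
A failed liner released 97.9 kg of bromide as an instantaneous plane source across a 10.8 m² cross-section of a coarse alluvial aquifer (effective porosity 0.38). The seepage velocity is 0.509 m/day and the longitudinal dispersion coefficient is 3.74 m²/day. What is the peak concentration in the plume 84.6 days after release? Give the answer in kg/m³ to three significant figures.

The peak of an instantaneous 1D plume sits at x = vt; there the Gaussian factor is 1 and C_max = M/(n_e·A·√(4πDt)), where n_e·A is the pore area the mass is dissolved in.
√(4πDt) = √(4π × 3.74 × 84.6) = 63.06 m, so C_max = 97.9/(0.38 × 10.8 × 63.06) = 0.378 kg/m³.

0.378 kg/m³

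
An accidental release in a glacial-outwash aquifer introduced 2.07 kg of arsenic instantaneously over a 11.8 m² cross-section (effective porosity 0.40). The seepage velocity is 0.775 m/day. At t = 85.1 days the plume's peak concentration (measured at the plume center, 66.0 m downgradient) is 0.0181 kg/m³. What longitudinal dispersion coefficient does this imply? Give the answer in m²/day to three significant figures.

At the plume center C_max = M/(n_e·A·√(4πDt)), so D = M²/(4πt·(n_e·A·C_max)²).
n_e·A·C_max = 0.40 × 11.8 × 0.0181 = 0.08543 kg/m.
D = 2.07²/(4π × 85.1 × 0.08543²) = 0.549 m²/day.

0.549 m²/day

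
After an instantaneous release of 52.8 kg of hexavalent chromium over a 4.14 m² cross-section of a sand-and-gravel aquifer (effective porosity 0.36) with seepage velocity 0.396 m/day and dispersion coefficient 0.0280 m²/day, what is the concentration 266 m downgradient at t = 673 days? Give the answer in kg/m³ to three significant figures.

2.29 kg/m³

For an instantaneous plane source, C(x,t) = M/(n_e·A·√(4πDt)) · exp(−(x−vt)²/(4Dt)), with n_e·A the pore (flow) area.
Plume center vt = 0.396 × 673 = 266.508 m, so the well at 266 m is 0.508 m upgradient of the peak.
√(4πDt) = 15.39 m, giving peak height M/(n_e·A·√(4πDt)) = 52.8/(0.36 × 4.14 × 15.39) = 2.302 kg/m³.
(x−vt)²/(4Dt) = (-0.508)²/(4 × 0.0280 × 673) = 0.003424; exp(−0.003424) = 0.9966.
C = 2.302 × 0.9966 = 2.29 kg/m³.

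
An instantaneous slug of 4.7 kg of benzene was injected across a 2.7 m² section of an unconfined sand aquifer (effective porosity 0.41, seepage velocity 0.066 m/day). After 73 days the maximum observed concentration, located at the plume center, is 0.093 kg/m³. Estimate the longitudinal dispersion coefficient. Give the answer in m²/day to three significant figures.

2.27 m²/day

At the plume center C_max = M/(n_e·A·√(4πDt)), so D = M²/(4πt·(n_e·A·C_max)²).
n_e·A·C_max = 0.41 × 2.7 × 0.093 = 0.1030 kg/m.
D = 4.7²/(4π × 73 × 0.1030²) = 2.27 m²/day.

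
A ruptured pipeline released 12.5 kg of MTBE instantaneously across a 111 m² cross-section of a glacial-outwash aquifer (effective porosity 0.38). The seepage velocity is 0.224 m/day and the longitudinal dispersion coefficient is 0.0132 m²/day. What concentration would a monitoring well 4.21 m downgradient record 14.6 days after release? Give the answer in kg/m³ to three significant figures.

For an instantaneous plane source, C(x,t) = M/(n_e·A·√(4πDt)) · exp(−(x−vt)²/(4Dt)), with n_e·A the pore (flow) area.
Plume center vt = 0.224 × 14.6 = 3.2704 m, so the well at 4.21 m is 0.9396 m downgradient of the peak.
√(4πDt) = 1.556 m, giving peak height M/(n_e·A·√(4πDt)) = 12.5/(0.38 × 111 × 1.556) = 0.1905 kg/m³.
(x−vt)²/(4Dt) = (0.9396)²/(4 × 0.0132 × 14.6) = 1.145; exp(−1.145) = 0.3182.
C = 0.1905 × 0.3182 = 0.0606 kg/m³.

0.0606 kg/m³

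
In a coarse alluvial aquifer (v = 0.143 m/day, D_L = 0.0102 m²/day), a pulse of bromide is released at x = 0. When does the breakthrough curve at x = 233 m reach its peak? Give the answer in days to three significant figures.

For the 1D instantaneous-source solution, setting ∂C/∂t = 0 at fixed x gives v²t² + 2Dt − x² = 0, so t = (√(D² + v²x²) − D)/v².
√(D² + v²x²) = √(0.0102² + 0.143² × 233²) = 33.32; v² = 0.020449.
t = (33.32 − 0.0102)/0.020449 = 1630 days (vs. the pure-advection estimate x/v = 1630 d).

1630 days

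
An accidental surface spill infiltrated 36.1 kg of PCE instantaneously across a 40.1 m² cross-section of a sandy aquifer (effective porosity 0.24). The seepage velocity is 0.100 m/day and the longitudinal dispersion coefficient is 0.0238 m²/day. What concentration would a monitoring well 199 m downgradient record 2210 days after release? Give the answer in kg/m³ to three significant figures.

For an instantaneous plane source, C(x,t) = M/(n_e·A·√(4πDt)) · exp(−(x−vt)²/(4Dt)), with n_e·A the pore (flow) area.
Plume center vt = 0.100 × 2210 = 221 m, so the well at 199 m is 22 m upgradient of the peak.
√(4πDt) = 25.71 m, giving peak height M/(n_e·A·√(4πDt)) = 36.1/(0.24 × 40.1 × 25.71) = 0.1459 kg/m³.
(x−vt)²/(4Dt) = (-22)²/(4 × 0.0238 × 2210) = 2.300; exp(−2.300) = 0.1003.
C = 0.1459 × 0.1003 = 0.0146 kg/m³.

0.0146 kg/m³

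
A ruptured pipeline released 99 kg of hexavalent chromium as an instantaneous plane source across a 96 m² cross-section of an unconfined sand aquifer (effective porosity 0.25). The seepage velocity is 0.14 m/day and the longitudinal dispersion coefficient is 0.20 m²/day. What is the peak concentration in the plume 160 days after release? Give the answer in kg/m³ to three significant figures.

The peak of an instantaneous 1D plume sits at x = vt; there the Gaussian factor is 1 and C_max = M/(n_e·A·√(4πDt)), where n_e·A is the pore area the mass is dissolved in.
√(4πDt) = √(4π × 0.20 × 160) = 20.05 m, so C_max = 99/(0.25 × 96 × 20.05) = 0.206 kg/m³.

0.206 kg/m³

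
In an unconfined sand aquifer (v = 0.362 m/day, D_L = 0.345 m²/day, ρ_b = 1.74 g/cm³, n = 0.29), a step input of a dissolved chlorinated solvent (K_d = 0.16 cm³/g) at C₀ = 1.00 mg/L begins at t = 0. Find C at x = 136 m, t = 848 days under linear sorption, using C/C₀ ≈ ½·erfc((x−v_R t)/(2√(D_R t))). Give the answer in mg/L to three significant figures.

0.884 mg/L

Retardation factor R = 1 + ρ_b·K_d/n = 1 + 1.74 × 0.16/0.29 = 1.960.
Sorption retards both mechanisms: v_R = v/R = 0.1847 m/day, D_R = D/R = 0.1760 m²/day.
v_R·t = 0.1847 × 848 = 156.6256 m; 2√(D_R t) = 24.43 m; argument = (136 − 156.6256)/24.43 = -0.8443.
C = C₀ × ½·erfc(-0.8443) = 1.00 × 0.8838 = 0.884 mg/L.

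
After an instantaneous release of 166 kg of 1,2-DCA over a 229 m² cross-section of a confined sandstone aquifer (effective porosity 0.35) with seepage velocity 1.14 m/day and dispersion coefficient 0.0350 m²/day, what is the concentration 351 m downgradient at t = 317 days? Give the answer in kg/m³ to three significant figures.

0.0155 kg/m³

For an instantaneous plane source, C(x,t) = M/(n_e·A·√(4πDt)) · exp(−(x−vt)²/(4Dt)), with n_e·A the pore (flow) area.
Plume center vt = 1.14 × 317 = 361.38 m, so the well at 351 m is 10.38 m upgradient of the peak.
√(4πDt) = 11.81 m, giving peak height M/(n_e·A·√(4πDt)) = 166/(0.35 × 229 × 11.81) = 0.1754 kg/m³.
(x−vt)²/(4Dt) = (-10.38)²/(4 × 0.0350 × 317) = 2.428; exp(−2.428) = 0.08821.
C = 0.1754 × 0.08821 = 0.0155 kg/m³.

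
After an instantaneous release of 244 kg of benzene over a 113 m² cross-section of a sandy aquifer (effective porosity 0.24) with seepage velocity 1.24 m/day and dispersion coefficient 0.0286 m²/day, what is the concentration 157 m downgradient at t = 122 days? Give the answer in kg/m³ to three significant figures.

0.130 kg/m³

For an instantaneous plane source, C(x,t) = M/(n_e·A·√(4πDt)) · exp(−(x−vt)²/(4Dt)), with n_e·A the pore (flow) area.
Plume center vt = 1.24 × 122 = 151.28 m, so the well at 157 m is 5.72 m downgradient of the peak.
√(4πDt) = 6.622 m, giving peak height M/(n_e·A·√(4πDt)) = 244/(0.24 × 113 × 6.622) = 1.359 kg/m³.
(x−vt)²/(4Dt) = (5.72)²/(4 × 0.0286 × 122) = 2.344; exp(−2.344) = 0.09594.
C = 1.359 × 0.09594 = 0.130 kg/m³.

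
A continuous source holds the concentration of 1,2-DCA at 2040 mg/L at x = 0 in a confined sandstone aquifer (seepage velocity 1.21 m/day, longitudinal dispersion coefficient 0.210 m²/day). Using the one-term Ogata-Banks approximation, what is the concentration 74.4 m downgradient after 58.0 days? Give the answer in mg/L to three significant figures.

For a continuous step input, C/C₀ ≈ ½·erfc((x−vt)/(2√(Dt))).
vt = 1.21 × 58.0 = 70.18 m and 2√(Dt) = 2√(0.210 × 58.0) = 6.980 m.
Argument (x−vt)/(2√(Dt)) = (74.4 − 70.18)/6.980 = 0.6046; ½·erfc(0.6046) = 0.1963.
C = 2040 × 0.1963 = 400 mg/L.

400 mg/L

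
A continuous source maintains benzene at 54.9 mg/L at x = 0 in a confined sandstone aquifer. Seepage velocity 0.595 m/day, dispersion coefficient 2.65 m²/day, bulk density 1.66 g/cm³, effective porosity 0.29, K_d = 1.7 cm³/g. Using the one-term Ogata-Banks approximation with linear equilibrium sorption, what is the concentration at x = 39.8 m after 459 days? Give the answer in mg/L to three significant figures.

9.35 mg/L

Retardation factor R = 1 + ρ_b·K_d/n = 1 + 1.66 × 1.7/0.29 = 10.73.
Sorption retards both mechanisms: v_R = v/R = 0.05545 m/day, D_R = D/R = 0.2470 m²/day.
v_R·t = 0.05545 × 459 = 25.45155 m; 2√(D_R t) = 21.30 m; argument = (39.8 − 25.45155)/21.30 = 0.6736.
C = C₀ × ½·erfc(0.6736) = 54.9 × 0.1704 = 9.35 mg/L.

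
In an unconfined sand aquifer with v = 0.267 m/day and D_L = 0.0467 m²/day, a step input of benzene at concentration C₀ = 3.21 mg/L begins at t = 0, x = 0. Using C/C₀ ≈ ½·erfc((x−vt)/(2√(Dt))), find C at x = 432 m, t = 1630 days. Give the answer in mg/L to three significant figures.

1.93 mg/L

For a continuous step input, C/C₀ ≈ ½·erfc((x−vt)/(2√(Dt))).
vt = 0.267 × 1630 = 435.21 m and 2√(Dt) = 2√(0.0467 × 1630) = 17.45 m.
Argument (x−vt)/(2√(Dt)) = (432 − 435.21)/17.45 = -0.1840; ½·erfc(-0.1840) = 0.6027.
C = 3.21 × 0.6027 = 1.93 mg/L.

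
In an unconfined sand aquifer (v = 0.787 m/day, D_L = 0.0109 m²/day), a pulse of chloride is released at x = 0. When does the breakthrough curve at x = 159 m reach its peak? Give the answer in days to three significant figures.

For the 1D instantaneous-source solution, setting ∂C/∂t = 0 at fixed x gives v²t² + 2Dt − x² = 0, so t = (√(D² + v²x²) − D)/v².
√(D² + v²x²) = √(0.0109² + 0.787² × 159²) = 125.1; v² = 0.619369.
t = (125.1 − 0.0109)/0.619369 = 202 days (vs. the pure-advection estimate x/v = 202 d).

202 days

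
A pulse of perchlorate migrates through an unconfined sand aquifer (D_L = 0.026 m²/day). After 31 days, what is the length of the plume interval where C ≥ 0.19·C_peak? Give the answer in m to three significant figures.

The plume is Gaussian with σ = √(2Dt) = √(2 × 0.026 × 31) = 1.270 m.
C/C_peak = exp(−Δx²/(2σ²)) = 0.19 ⇒ Δx = σ·√(−2 ln 0.19) = 1.270 × 1.822 = 2.314 m.
Width = 2Δx = 4.63 m.

4.63 m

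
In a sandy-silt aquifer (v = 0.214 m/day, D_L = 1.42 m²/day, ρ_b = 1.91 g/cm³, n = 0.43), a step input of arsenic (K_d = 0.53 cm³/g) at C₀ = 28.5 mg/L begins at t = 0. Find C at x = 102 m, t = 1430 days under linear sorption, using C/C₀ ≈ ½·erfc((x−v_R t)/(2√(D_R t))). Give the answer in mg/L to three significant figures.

10.8 mg/L

Retardation factor R = 1 + ρ_b·K_d/n = 1 + 1.91 × 0.53/0.43 = 3.354.
Sorption retards both mechanisms: v_R = v/R = 0.06380 m/day, D_R = D/R = 0.4234 m²/day.
v_R·t = 0.06380 × 1430 = 91.234 m; 2√(D_R t) = 49.21 m; argument = (102 − 91.234)/49.21 = 0.2188.
C = C₀ × ½·erfc(0.2188) = 28.5 × 0.3785 = 10.8 mg/L.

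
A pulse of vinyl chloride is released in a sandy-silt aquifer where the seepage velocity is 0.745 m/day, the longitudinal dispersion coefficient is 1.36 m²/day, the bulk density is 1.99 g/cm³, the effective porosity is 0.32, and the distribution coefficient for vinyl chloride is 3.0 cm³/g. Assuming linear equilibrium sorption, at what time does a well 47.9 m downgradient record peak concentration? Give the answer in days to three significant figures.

1220 days

Retardation factor R = 1 + ρ_b·K_d/n = 1 + 1.99 × 3.0/0.32 = 19.66.
Sorption retards both mechanisms: v_R = v/R = 0.03789 m/day, D_R = D/R = 0.06918 m²/day.
Peak time from v_R²t² + 2D_R t − x² = 0: t = (√(D_R² + v_R²x²) − D_R)/v_R².
√(D_R² + v_R²x²) = √(0.06918² + 0.03789² × 47.9²) = 1.816; v_R² = 0.001436.
t = (1.816 − 0.06918)/0.001436 = 1220 days.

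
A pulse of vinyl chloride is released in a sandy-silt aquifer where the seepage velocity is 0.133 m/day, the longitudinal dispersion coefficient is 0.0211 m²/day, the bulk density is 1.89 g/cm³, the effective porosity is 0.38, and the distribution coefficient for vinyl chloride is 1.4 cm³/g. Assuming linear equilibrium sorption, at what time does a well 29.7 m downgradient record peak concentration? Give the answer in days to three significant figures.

Retardation factor R = 1 + ρ_b·K_d/n = 1 + 1.89 × 1.4/0.38 = 7.963.
Sorption retards both mechanisms: v_R = v/R = 0.01670 m/day, D_R = D/R = 0.002650 m²/day.
Peak time from v_R²t² + 2D_R t − x² = 0: t = (√(D_R² + v_R²x²) − D_R)/v_R².
√(D_R² + v_R²x²) = √(0.002650² + 0.01670² × 29.7²) = 0.4960; v_R² = 0.0002789.
t = (0.4960 − 0.002650)/0.0002789 = 1770 days.

1770 days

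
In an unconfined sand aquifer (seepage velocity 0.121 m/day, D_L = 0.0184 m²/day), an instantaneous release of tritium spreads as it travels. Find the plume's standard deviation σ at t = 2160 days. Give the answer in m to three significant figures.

Dispersive spreading gives a Gaussian with σ² = 2Dt; advection only shifts the center.
σ = √(2 × 0.0184 × 2160) = 8.92 m.

8.92 m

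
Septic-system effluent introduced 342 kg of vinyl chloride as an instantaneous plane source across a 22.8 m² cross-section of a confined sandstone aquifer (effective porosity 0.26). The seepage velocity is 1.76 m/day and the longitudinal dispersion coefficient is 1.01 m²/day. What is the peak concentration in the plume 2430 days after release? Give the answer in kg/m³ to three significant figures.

0.329 kg/m³

The peak of an instantaneous 1D plume sits at x = vt; there the Gaussian factor is 1 and C_max = M/(n_e·A·√(4πDt)), where n_e·A is the pore area the mass is dissolved in.
√(4πDt) = √(4π × 1.01 × 2430) = 175.6 m, so C_max = 342/(0.26 × 22.8 × 175.6) = 0.329 kg/m³.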